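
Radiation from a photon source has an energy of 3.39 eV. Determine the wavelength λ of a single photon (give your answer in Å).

Take h = 6.62607015 × 10^-34 J·s, c = 2.99792458 × 10^8 m/s, 1 eV = 1.602176634 × 10^-19 J.
First convert: E = 3.39 eV = 5.4314 × 10^-19 J.
The photon relation is λ = hc/E, giving λ = 3.657 × 10^-7 m.
Converting to Å: λ = 3657 Å ≈ 3660 Å.

3660 Å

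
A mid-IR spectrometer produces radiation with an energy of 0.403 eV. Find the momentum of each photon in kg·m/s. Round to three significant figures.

2.15e-28 kg·m/s

(c = 2.99792458e8 m/s, 1 eV = 1.602176634e-19 J.)
In SI units: E = 0.403 eV = 6.4568e-20 J.
Since p = E/c for a photon, p = 2.154e-28 kg·m/s.
So p ≈ 2.15e-28 kg·m/s.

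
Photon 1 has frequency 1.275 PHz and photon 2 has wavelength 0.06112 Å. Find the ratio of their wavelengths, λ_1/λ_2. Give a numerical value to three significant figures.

3.85e4

λ_1 = 2.351e-7 m (from frequency = 1.275 PHz, via λ = c/f).
λ_2 = 6.112e-12 m (from wavelength = 0.06112 Å, via λ given directly).
Ratio = 2.351e-7 / 6.112e-12 = 3.85e4.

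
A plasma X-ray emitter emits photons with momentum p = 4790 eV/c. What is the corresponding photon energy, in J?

7.67e-16 J

Take c = 2.99792458e8 m/s, 1 eV = 1.602176634e-19 J.
In SI units: p = 4790 eV/c = 2.5599e-24 kg·m/s.
Since E = pc for a photon, E = 7.674e-16 J.
So E ≈ 7.67e-16 J.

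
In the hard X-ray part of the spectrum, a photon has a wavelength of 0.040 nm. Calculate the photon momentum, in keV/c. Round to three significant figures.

31.0 keV/c

Use h = 6.62607015 × 10^-34 J·s, c = 2.99792458 × 10^8 m/s, 1 eV = 1.602176634 × 10^-19 J.
First convert: λ = 0.040 nm = 4.0 × 10^-11 m.
Since p = h/λ for a photon, p = 1.657 × 10^-23 kg·m/s.
Converting to keV/c: p = 31.00 keV/c ≈ 31.0 keV/c.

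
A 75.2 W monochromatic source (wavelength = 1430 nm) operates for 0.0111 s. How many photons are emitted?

6.01 × 10^18 photons

Total energy: E_total = P·t = 75.2 × 0.0111 = 0.8347 J.
Per-photon energy: E = 1.389 × 10^-19 J.
N = E_total / E_photon = 6.01 × 10^18.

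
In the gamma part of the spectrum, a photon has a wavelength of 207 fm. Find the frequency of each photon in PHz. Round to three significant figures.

1.45 × 10^6 PHz

Take c = 2.99792458 × 10^8 m/s.
In SI units: λ = 207 fm = 2.07 × 10^-13 m.
The photon relation is f = c/λ, giving f = 1.448 × 10^21 Hz.
Converting to PHz: f = 1.448 × 10^6 PHz ≈ 1.45 × 10^6 PHz.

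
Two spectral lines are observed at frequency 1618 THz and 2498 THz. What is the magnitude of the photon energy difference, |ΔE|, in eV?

Using E = hf: E₁ = 1.0721 × 10^-18 J, E₂ = 1.6552 × 10^-18 J.
|ΔE| = |1.0721 × 10^-18 − 1.6552 × 10^-18| = 5.83 × 10^-19 J = 3.64 eV.

3.64 eV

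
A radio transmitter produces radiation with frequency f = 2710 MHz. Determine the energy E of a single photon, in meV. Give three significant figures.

In SI units: f = 2710 MHz = 2.71e9 Hz.
The photon relation is E = hf, giving E = 1.796e-24 J.
Converting to meV: E = 0.01121 meV ≈ 0.0112 meV.

0.0112 meV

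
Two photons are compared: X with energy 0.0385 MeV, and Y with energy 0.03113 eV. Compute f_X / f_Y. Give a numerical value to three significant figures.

f_X = 9.309 × 10^18 Hz (from energy = 0.0385 MeV, via f = E/h).
f_Y = 7.527 × 10^12 Hz (from energy = 0.03113 eV, via f = E/h).
Ratio = 9.309 × 10^18 / 7.527 × 10^12 = 1.24 × 10^6.

1.24 × 10^6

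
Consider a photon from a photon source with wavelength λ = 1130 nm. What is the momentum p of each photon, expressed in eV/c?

1.10 eV/c

Convert to SI: λ = 1130 nm = 1.13e-6 m.
For a photon p = h/λ, so p = 5.864e-28 kg·m/s.
Converting to eV/c: p = 1.097 eV/c ≈ 1.10 eV/c.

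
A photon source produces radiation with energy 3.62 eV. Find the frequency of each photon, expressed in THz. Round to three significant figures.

875 THz

(h = 6.62607015 × 10^-34 J·s, 1 eV = 1.602176634 × 10^-19 J.)
First convert: E = 3.62 eV = 5.7999 × 10^-19 J.
The photon relation is f = E/h, giving f = 8.753 × 10^14 Hz.
Converting to THz: f = 875.3 THz ≈ 875 THz.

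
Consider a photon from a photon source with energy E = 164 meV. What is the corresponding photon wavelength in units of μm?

Convert to SI: E = 164 meV = 2.6276 × 10^-20 J.
The photon relation is λ = hc/E, giving λ = 7.560 × 10^-6 m.
Converting to μm: λ = 7.560 μm ≈ 7.56 μm.

7.56 μm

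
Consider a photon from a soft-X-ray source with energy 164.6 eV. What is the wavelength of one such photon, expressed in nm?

7.53 nm

Use h = 6.62607015 × 10^-34 J·s, c = 2.99792458 × 10^8 m/s, 1 eV = 1.602176634 × 10^-19 J.
Convert to SI: E = 164.6 eV = 2.6372 × 10^-17 J.
Apply λ = hc/E: λ = 7.532 × 10^-9 m.
Converting to nm: λ = 7.532 nm ≈ 7.53 nm.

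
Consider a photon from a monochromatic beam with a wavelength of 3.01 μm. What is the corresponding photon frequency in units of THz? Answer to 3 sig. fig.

(c = 2.99792458e8 m/s.)
First convert: λ = 3.01 μm = 3.01e-6 m.
The photon relation is f = c/λ, giving f = 9.960e13 Hz.
Converting to THz: f = 99.60 THz ≈ 99.6 THz.

99.6 THz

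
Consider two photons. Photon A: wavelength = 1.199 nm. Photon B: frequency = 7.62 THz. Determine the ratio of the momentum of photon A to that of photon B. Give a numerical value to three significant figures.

3.28e4

p_A = 5.526e-25 kg·m/s (from wavelength = 1.199 nm, via p = h/λ).
p_B = 1.684e-29 kg·m/s (from frequency = 7.62 THz, via p = hf/c).
Ratio = 5.526e-25 / 1.684e-29 = 3.28e4.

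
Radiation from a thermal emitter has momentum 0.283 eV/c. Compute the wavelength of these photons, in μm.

4.38 μm

Use h = 6.62607015 × 10^-34 J·s, c = 2.99792458 × 10^8 m/s, 1 eV = 1.602176634 × 10^-19 J.
Convert to SI: p = 0.283 eV/c = 1.5124 × 10^-28 kg·m/s.
The photon relation is λ = h/p, giving λ = 4.381 × 10^-6 m.
Converting to μm: λ = 4.381 μm ≈ 4.38 μm.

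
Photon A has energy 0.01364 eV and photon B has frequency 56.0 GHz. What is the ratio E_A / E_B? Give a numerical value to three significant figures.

E_A = 2.185 × 10^-21 J (from energy = 0.01364 eV, via E given directly).
E_B = 3.711 × 10^-23 J (from frequency = 56.0 GHz, via E = hf).
Ratio = 2.185 × 10^-21 / 3.711 × 10^-23 = 58.9.

58.9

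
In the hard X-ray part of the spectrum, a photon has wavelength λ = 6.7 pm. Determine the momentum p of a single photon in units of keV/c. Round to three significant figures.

In SI units: λ = 6.7 pm = 6.7e-12 m.
Apply p = h/λ: p = 9.890e-23 kg·m/s.
Converting to keV/c: p = 185.1 keV/c ≈ 185 keV/c.

185 keV/c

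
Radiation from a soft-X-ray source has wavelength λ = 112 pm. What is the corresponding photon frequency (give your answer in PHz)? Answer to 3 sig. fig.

2680 PHz

Convert to SI: λ = 112 pm = 1.12 × 10^-10 m.
The photon relation is f = c/λ, giving f = 2.677 × 10^18 Hz.
Converting to PHz: f = 2677 PHz ≈ 2680 PHz.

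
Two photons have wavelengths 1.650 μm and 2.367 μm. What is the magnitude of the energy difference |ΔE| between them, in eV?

0.228 eV

Using E = hc/λ: E₁ = 1.2039 × 10^-19 J, E₂ = 8.3923 × 10^-20 J.
|ΔE| = |1.2039 × 10^-19 − 8.3923 × 10^-20| = 3.65 × 10^-20 J = 0.228 eV.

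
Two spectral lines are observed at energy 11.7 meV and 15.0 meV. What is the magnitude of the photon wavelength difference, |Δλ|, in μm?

Using λ = hc/E: λ₁ = 1.060 × 10^-4 m, λ₂ = 8.266 × 10^-5 m.
|Δλ| = |1.060 × 10^-4 − 8.266 × 10^-5| = 2.33 × 10^-5 m = 23.3 μm.

23.3 μm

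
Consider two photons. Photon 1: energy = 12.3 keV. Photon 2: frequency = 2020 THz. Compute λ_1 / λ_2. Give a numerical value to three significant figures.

λ_1 = 1.008e-10 m (from energy = 12.3 keV, via λ = hc/E).
λ_2 = 1.484e-7 m (from frequency = 2020 THz, via λ = c/f).
Ratio = 1.008e-10 / 1.484e-7 = 6.79e-4.

6.79e-4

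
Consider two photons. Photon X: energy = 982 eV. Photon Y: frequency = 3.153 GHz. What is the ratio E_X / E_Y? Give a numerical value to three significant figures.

7.53e7

E_X = 1.573e-16 J (from energy = 982 eV, via E given directly).
E_Y = 2.089e-24 J (from frequency = 3.153 GHz, via E = hf).
Ratio = 1.573e-16 / 2.089e-24 = 7.53e7.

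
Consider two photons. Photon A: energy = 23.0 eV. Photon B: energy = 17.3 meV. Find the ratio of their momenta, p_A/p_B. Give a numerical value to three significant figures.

p_A = 1.229·10^-26 kg·m/s (from energy = 23.0 eV, via p = E/c).
p_B = 9.246·10^-30 kg·m/s (from energy = 17.3 meV, via p = E/c).
Ratio = 1.229·10^-26 / 9.246·10^-30 = 1330.

1330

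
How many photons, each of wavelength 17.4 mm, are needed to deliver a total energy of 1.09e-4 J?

Per-photon energy: E = 1.142e-23 J (from wavelength = 17.4 mm).
N = E_total / E_photon = 1.09e-4 J / 1.142e-23 J = 9.55e18.

9.55e18 photons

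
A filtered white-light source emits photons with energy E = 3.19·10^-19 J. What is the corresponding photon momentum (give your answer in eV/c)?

Since p = E/c for a photon, p = 1.064·10^-27 kg·m/s.
Converting to eV/c: p = 1.991 eV/c ≈ 1.99 eV/c.

1.99 eV/c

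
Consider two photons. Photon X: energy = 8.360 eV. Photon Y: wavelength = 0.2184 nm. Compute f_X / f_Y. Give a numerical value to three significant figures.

1.47e-3

f_X = 2.021e15 Hz (from energy = 8.360 eV, via f = E/h).
f_Y = 1.373e18 Hz (from wavelength = 0.2184 nm, via f = c/λ).
Ratio = 2.021e15 / 1.373e18 = 1.47e-3.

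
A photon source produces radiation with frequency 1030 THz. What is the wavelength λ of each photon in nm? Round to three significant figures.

291 nm

Use c = 2.99792458 × 10^8 m/s.
In SI units: f = 1030 THz = 1.03 × 10^15 Hz.
Since λ = c/f for a photon, λ = 2.911 × 10^-7 m.
Converting to nm: λ = 291.1 nm ≈ 291 nm.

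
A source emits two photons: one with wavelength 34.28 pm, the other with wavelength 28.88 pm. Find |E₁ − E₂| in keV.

6.76 keV

Using E = hc/λ: E₁ = 5.7948e-15 J, E₂ = 6.8783e-15 J.
|ΔE| = |5.7948e-15 − 6.8783e-15| = 1.08e-15 J = 6.76 keV.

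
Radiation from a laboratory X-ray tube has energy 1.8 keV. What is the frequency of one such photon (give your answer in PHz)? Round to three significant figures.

435 PHz

In SI units: E = 1.8 keV = 2.8839 × 10^-16 J.
For a photon f = E/h, so f = 4.352 × 10^17 Hz.
Converting to PHz: f = 435.2 PHz ≈ 435 PHz.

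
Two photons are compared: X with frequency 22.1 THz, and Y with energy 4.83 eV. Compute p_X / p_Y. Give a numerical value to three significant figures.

0.0189

p_X = 4.885 × 10^-29 kg·m/s (from frequency = 22.1 THz, via p = hf/c).
p_Y = 2.581 × 10^-27 kg·m/s (from energy = 4.83 eV, via p = E/c).
Ratio = 4.885 × 10^-29 / 2.581 × 10^-27 = 0.0189.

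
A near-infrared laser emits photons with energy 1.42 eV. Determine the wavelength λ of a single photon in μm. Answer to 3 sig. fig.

Convert to SI: E = 1.42 eV = 2.2751 × 10^-19 J.
Since λ = hc/E for a photon, λ = 8.731 × 10^-7 m.
Converting to μm: λ = 0.8731 μm ≈ 0.873 μm.

0.873 μm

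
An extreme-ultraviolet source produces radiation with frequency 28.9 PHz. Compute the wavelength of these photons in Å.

(c = 2.99792458 × 10^8 m/s.)
Convert to SI: f = 28.9 PHz = 2.89 × 10^16 Hz.
Since λ = c/f for a photon, λ = 1.037 × 10^-8 m.
Converting to Å: λ = 103.7 Å ≈ 104 Å.

104 Å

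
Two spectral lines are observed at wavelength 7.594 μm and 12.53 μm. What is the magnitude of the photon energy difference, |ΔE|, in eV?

Using E = hc/λ: E₁ = 2.6158·10^-20 J, E₂ = 1.5854·10^-20 J.
|ΔE| = |2.6158·10^-20 − 1.5854·10^-20| = 1.03·10^-20 J = 0.0643 eV.

0.0643 eV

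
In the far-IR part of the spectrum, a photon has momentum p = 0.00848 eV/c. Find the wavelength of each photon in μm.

146 μm

Take h = 6.62607015·10^-34 J·s, c = 2.99792458·10^8 m/s, 1 eV = 1.602176634·10^-19 J.
In SI units: p = 0.00848 eV/c = 4.5320·10^-30 kg·m/s.
Since λ = h/p for a photon, λ = 1.462·10^-4 m.
Converting to μm: λ = 146.2 μm ≈ 146 μm.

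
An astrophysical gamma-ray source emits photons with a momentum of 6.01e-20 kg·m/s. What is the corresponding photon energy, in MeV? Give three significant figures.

112 MeV

For a photon E = pc, so E = 1.802e-11 J.
Converting to MeV: E = 112.5 MeV ≈ 112 MeV.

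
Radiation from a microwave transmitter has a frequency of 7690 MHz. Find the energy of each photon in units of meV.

Take h = 6.62607015e-34 J·s, 1 eV = 1.602176634e-19 J.
First convert: f = 7690 MHz = 7.69e9 Hz.
Apply E = hf: E = 5.095e-24 J.
Converting to meV: E = 0.03180 meV ≈ 0.0318 meV.

0.0318 meV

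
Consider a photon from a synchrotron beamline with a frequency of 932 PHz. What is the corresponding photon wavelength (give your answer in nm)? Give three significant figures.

First convert: f = 932 PHz = 9.32 × 10^17 Hz.
The photon relation is λ = c/f, giving λ = 3.217 × 10^-10 m.
Converting to nm: λ = 0.3217 nm ≈ 0.322 nm.

0.322 nm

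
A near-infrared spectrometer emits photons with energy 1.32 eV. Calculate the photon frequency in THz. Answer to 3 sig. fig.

319 THz

First convert: E = 1.32 eV = 2.1149e-19 J.
The photon relation is f = E/h, giving f = 3.192e14 Hz.
Converting to THz: f = 319.2 THz ≈ 319 THz.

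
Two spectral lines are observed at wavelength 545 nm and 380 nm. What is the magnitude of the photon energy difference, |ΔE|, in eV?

Using E = hc/λ: E₁ = 3.645·10^-19 J, E₂ = 5.227·10^-19 J.
|ΔE| = |3.645·10^-19 − 5.227·10^-19| = 1.58·10^-19 J = 0.988 eV.

0.988 eV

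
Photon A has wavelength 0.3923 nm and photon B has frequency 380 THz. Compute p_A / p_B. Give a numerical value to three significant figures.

2010

p_A = 1.689 × 10^-24 kg·m/s (from wavelength = 0.3923 nm, via p = h/λ).
p_B = 8.399 × 10^-28 kg·m/s (from frequency = 380 THz, via p = hf/c).
Ratio = 1.689 × 10^-24 / 8.399 × 10^-28 = 2010.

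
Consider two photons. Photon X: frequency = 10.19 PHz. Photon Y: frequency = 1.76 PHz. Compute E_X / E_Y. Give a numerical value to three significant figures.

5.79

E_X = 6.752 × 10^-18 J (from frequency = 10.19 PHz, via E = hf).
E_Y = 1.166 × 10^-18 J (from frequency = 1.76 PHz, via E = hf).
Ratio = 6.752 × 10^-18 / 1.166 × 10^-18 = 5.79.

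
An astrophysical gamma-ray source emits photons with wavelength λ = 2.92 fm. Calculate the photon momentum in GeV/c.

Convert to SI: λ = 2.92 fm = 2.92·10^-15 m.
The photon relation is p = h/λ, giving p = 2.269·10^-19 kg·m/s.
Converting to GeV/c: p = 0.4246 GeV/c ≈ 0.425 GeV/c.

0.425 GeV/c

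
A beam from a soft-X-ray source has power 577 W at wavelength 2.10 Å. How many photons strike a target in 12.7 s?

Total energy: E_total = P·t = 577 × 12.7 = 7328 J.
Per-photon energy: E = 9.459 × 10^-16 J.
N = E_total / E_photon = 7.75 × 10^18.

7.75 × 10^18 photons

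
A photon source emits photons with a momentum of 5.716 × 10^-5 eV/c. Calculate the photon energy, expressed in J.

9.16 × 10^-24 J

Use c = 2.99792458 × 10^8 m/s, 1 eV = 1.602176634 × 10^-19 J.
First convert: p = 5.716 × 10^-5 eV/c = 3.0548 × 10^-32 kg·m/s.
Since E = pc for a photon, E = 9.158 × 10^-24 J.
So E ≈ 9.16 × 10^-24 J.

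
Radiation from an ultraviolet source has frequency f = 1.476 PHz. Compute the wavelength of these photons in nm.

203 nm

Convert to SI: f = 1.476 PHz = 1.476e15 Hz.
Since λ = c/f for a photon, λ = 2.031e-7 m.
Converting to nm: λ = 203.1 nm ≈ 203 nm.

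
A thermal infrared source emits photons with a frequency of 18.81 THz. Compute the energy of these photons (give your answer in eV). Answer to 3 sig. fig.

Use h = 6.62607015 × 10^-34 J·s, 1 eV = 1.602176634 × 10^-19 J.
In SI units: f = 18.81 THz = 1.881 × 10^13 Hz.
For a photon E = hf, so E = 1.246 × 10^-20 J.
Converting to eV: E = 0.07779 eV ≈ 0.0778 eV.

0.0778 eV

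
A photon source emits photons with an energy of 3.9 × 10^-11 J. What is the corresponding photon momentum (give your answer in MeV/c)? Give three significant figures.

243 MeV/c

Take c = 2.99792458 × 10^8 m/s, 1 eV = 1.602176634 × 10^-19 J.
For a photon p = E/c, so p = 1.301 × 10^-19 kg·m/s.
Converting to MeV/c: p = 243.4 MeV/c ≈ 243 MeV/c.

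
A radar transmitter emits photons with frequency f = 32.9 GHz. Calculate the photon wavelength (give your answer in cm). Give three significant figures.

(c = 2.99792458 × 10^8 m/s.)
First convert: f = 32.9 GHz = 3.29 × 10^10 Hz.
For a photon λ = c/f, so λ = 0.009112 m.
Converting to cm: λ = 0.9112 cm ≈ 0.911 cm.

0.911 cm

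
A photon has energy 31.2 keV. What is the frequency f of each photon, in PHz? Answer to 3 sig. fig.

7540 PHz

First convert: E = 31.2 keV = 4.9988 × 10^-15 J.
The photon relation is f = E/h, giving f = 7.544 × 10^18 Hz.
Converting to PHz: f = 7544 PHz ≈ 7540 PHz.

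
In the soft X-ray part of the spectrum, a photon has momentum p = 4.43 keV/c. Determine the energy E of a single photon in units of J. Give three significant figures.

7.10·10^-16 J

(c = 2.99792458·10^8 m/s, 1 eV = 1.602176634·10^-19 J.)
Convert to SI: p = 4.43 keV/c = 2.3675·10^-24 kg·m/s.
For a photon E = pc, so E = 7.098·10^-16 J.
So E ≈ 7.10·10^-16 J.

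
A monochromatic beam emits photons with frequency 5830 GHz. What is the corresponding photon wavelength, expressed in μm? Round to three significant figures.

Take c = 2.99792458·10^8 m/s.
Convert to SI: f = 5830 GHz = 5.83·10^12 Hz.
Since λ = c/f for a photon, λ = 5.142·10^-5 m.
Converting to μm: λ = 51.42 μm ≈ 51.4 μm.

51.4 μm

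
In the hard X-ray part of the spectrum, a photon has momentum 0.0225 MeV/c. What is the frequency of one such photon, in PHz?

5440 PHz

Take h = 6.62607015e-34 J·s, c = 2.99792458e8 m/s, 1 eV = 1.602176634e-19 J.
Convert to SI: p = 0.0225 MeV/c = 1.2025e-23 kg·m/s.
For a photon f = pc/h, so f = 5.440e18 Hz.
Converting to PHz: f = 5440 PHz ≈ 5440 PHz.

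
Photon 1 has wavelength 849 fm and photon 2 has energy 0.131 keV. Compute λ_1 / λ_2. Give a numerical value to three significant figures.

λ_1 = 8.490e-13 m (from wavelength = 849 fm, via λ given directly).
λ_2 = 9.464e-9 m (from energy = 0.131 keV, via λ = hc/E).
Ratio = 8.490e-13 / 9.464e-9 = 8.97e-5.

8.97e-5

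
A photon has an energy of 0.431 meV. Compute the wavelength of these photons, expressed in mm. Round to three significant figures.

Convert to SI: E = 0.431 meV = 6.9054e-23 J.
Apply λ = hc/E: λ = 0.002877 m.
Converting to mm: λ = 2.877 mm ≈ 2.88 mm.

2.88 mm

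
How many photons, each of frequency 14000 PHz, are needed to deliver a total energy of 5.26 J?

5.67e14 photons

Per-photon energy: E = 9.276e-15 J (from frequency = 14000 PHz).
N = E_total / E_photon = 5.26 J / 9.276e-15 J = 5.67e14.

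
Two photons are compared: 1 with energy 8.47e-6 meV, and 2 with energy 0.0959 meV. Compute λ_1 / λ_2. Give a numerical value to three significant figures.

1.13e4

λ_1 = 146.4 m (from energy = 8.47e-6 meV, via λ = hc/E).
λ_2 = 0.01293 m (from energy = 0.0959 meV, via λ = hc/E).
Ratio = 146.4 / 0.01293 = 1.13e4.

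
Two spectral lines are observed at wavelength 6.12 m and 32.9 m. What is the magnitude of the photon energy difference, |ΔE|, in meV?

1.65e-4 meV

Using E = hc/λ: E₁ = 3.246e-26 J, E₂ = 6.038e-27 J.
|ΔE| = |3.246e-26 − 6.038e-27| = 2.64e-26 J = 1.65e-4 meV.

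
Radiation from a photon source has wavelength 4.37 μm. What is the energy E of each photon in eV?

0.284 eV

Take h = 6.62607015e-34 J·s, c = 2.99792458e8 m/s, 1 eV = 1.602176634e-19 J.
In SI units: λ = 4.37 μm = 4.37e-6 m.
Apply E = hc/λ: E = 4.546e-20 J.
Converting to eV: E = 0.2837 eV ≈ 0.284 eV.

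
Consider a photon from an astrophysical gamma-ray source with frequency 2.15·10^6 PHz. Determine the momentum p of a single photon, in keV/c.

(h = 6.62607015·10^-34 J·s, c = 2.99792458·10^8 m/s, 1 eV = 1.602176634·10^-19 J.)
In SI units: f = 2.15·10^6 PHz = 2.15·10^21 Hz.
The photon relation is p = hf/c, giving p = 4.752·10^-21 kg·m/s.
Converting to keV/c: p = 8892 keV/c ≈ 8890 keV/c.

8890 keV/c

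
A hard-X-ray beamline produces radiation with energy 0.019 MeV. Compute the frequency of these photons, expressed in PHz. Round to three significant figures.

(h = 6.62607015 × 10^-34 J·s, 1 eV = 1.602176634 × 10^-19 J.)
In SI units: E = 0.019 MeV = 3.0441 × 10^-15 J.
Since f = E/h for a photon, f = 4.594 × 10^18 Hz.
Converting to PHz: f = 4594 PHz ≈ 4590 PHz.

4590 PHz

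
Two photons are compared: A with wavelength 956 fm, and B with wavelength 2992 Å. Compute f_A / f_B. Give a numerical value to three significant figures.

f_A = 3.136·10^20 Hz (from wavelength = 956 fm, via f = c/λ).
f_B = 1.002·10^15 Hz (from wavelength = 2992 Å, via f = c/λ).
Ratio = 3.136·10^20 / 1.002·10^15 = 3.13·10^5.

3.13·10^5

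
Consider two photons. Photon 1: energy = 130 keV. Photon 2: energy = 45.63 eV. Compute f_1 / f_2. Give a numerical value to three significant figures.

2850

f_1 = 3.143e19 Hz (from energy = 130 keV, via f = E/h).
f_2 = 1.103e16 Hz (from energy = 45.63 eV, via f = E/h).
Ratio = 3.143e19 / 1.103e16 = 2850.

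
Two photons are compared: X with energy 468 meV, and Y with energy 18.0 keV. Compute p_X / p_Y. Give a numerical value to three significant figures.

p_X = 2.501e-28 kg·m/s (from energy = 468 meV, via p = E/c).
p_Y = 9.620e-24 kg·m/s (from energy = 18.0 keV, via p = E/c).
Ratio = 2.501e-28 / 9.620e-24 = 2.60e-5.

2.60e-5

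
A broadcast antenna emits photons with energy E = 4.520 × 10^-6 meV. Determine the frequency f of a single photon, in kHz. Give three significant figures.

(h = 6.62607015 × 10^-34 J·s, 1 eV = 1.602176634 × 10^-19 J.)
Convert to SI: E = 4.520 × 10^-6 meV = 7.2418 × 10^-28 J.
The photon relation is f = E/h, giving f = 1.093 × 10^6 Hz.
Converting to kHz: f = 1093 kHz ≈ 1090 kHz.

1090 kHz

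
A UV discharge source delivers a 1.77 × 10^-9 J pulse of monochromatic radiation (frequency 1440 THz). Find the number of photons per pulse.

1.86 × 10^9 photons

Per-photon energy: E = 9.542 × 10^-19 J (from frequency = 1440 THz).
N = E_total / E_photon = 1.77 × 10^-9 J / 9.542 × 10^-19 J = 1.86 × 10^9.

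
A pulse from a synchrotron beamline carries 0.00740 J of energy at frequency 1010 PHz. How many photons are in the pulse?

1.11e13 photons

Per-photon energy: E = 6.692e-16 J (from frequency = 1010 PHz).
N = E_total / E_photon = 0.00740 J / 6.692e-16 J = 1.11e13.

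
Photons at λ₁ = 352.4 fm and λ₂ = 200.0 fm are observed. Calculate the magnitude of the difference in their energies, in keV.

2680 keV

Using E = hc/λ: E₁ = 5.6369·10^-13 J, E₂ = 9.9322·10^-13 J.
|ΔE| = |5.6369·10^-13 − 9.9322·10^-13| = 4.30·10^-13 J = 2680 keV.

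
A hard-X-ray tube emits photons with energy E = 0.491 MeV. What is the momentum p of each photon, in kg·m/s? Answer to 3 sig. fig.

Take c = 2.99792458·10^8 m/s, 1 eV = 1.602176634·10^-19 J.
First convert: E = 0.491 MeV = 7.8667·10^-14 J.
Apply p = E/c: p = 2.624·10^-22 kg·m/s.
So p ≈ 2.62·10^-22 kg·m/s.

2.62·10^-22 kg·m/s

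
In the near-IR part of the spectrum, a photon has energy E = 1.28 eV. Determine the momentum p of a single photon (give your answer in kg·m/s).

(c = 2.99792458·10^8 m/s, 1 eV = 1.602176634·10^-19 J.)
First convert: E = 1.28 eV = 2.0508·10^-19 J.
Since p = E/c for a photon, p = 6.841·10^-28 kg·m/s.
So p ≈ 6.84·10^-28 kg·m/s.

6.84·10^-28 kg·m/s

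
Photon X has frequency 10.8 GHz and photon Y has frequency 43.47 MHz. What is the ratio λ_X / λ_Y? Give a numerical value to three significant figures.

4.02 × 10^-3

λ_X = 0.02776 m (from frequency = 10.8 GHz, via λ = c/f).
λ_Y = 6.897 m (from frequency = 43.47 MHz, via λ = c/f).
Ratio = 0.02776 / 6.897 = 4.02 × 10^-3.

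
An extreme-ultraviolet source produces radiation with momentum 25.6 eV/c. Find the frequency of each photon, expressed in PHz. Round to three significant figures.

6.19 PHz

First convert: p = 25.6 eV/c = 1.3681 × 10^-26 kg·m/s.
The photon relation is f = pc/h, giving f = 6.190 × 10^15 Hz.
Converting to PHz: f = 6.190 PHz ≈ 6.19 PHz.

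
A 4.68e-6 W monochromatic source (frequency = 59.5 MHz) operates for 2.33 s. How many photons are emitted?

2.77e20 photons

Total energy: E_total = P·t = 4.68e-6 × 2.33 = 1.090e-5 J.
Per-photon energy: E = 3.943e-26 J.
N = E_total / E_photon = 2.77e20.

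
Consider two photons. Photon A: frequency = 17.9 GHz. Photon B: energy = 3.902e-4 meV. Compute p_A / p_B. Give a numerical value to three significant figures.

p_A = 3.956e-32 kg·m/s (from frequency = 17.9 GHz, via p = hf/c).
p_B = 2.085e-34 kg·m/s (from energy = 3.902e-4 meV, via p = E/c).
Ratio = 3.956e-32 / 2.085e-34 = 190.

190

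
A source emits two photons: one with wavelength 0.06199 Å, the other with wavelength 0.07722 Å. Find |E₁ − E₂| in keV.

39.4 keV

Using E = hc/λ: E₁ = 3.2045 × 10^-14 J, E₂ = 2.5724 × 10^-14 J.
|ΔE| = |3.2045 × 10^-14 − 2.5724 × 10^-14| = 6.32 × 10^-15 J = 39.4 keV.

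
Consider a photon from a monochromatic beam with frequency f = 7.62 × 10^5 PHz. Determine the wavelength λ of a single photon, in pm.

0.393 pm

Convert to SI: f = 7.62 × 10^5 PHz = 7.62 × 10^20 Hz.
For a photon λ = c/f, so λ = 3.934 × 10^-13 m.
Converting to pm: λ = 0.3934 pm ≈ 0.393 pm.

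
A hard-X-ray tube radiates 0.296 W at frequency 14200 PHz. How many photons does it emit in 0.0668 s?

2.10e12 photons

Total energy: E_total = P·t = 0.296 × 0.0668 = 0.01977 J.
Per-photon energy: E = 9.409e-15 J.
N = E_total / E_photon = 2.10e12.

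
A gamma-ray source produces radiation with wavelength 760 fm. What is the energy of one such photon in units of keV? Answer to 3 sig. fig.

In SI units: λ = 760 fm = 7.6e-13 m.
Since E = hc/λ for a photon, E = 2.614e-13 J.
Converting to keV: E = 1631 keV ≈ 1630 keV.

1630 keV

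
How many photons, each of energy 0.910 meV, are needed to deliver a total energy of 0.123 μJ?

8.44·10^14 photons

Per-photon energy: E = 1.458·10^-22 J (from energy = 0.910 meV).
N = E_total / E_photon = 1.23·10^-7 J / 1.458·10^-22 J = 8.44·10^14.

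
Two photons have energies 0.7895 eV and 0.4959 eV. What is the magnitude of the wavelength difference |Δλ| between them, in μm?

Using λ = hc/E: λ₁ = 1.5704e-6 m, λ₂ = 2.5002e-6 m.
|Δλ| = |1.5704e-6 − 2.5002e-6| = 9.30e-7 m = 0.930 μm.

0.930 μm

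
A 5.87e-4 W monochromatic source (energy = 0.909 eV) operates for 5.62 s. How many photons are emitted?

Total energy: E_total = P·t = 5.87e-4 × 5.62 = 0.003299 J.
Per-photon energy: E = 1.456e-19 J.
N = E_total / E_photon = 2.27e16.

2.27e16 photons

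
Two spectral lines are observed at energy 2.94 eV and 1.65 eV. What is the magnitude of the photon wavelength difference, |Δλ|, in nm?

330 nm

Using λ = hc/E: λ₁ = 4.217e-7 m, λ₂ = 7.514e-7 m.
|Δλ| = |4.217e-7 − 7.514e-7| = 3.30e-7 m = 330 nm.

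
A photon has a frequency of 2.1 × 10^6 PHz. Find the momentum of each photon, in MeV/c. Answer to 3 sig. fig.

Convert to SI: f = 2.1 × 10^6 PHz = 2.1 × 10^21 Hz.
For a photon p = hf/c, so p = 4.641 × 10^-21 kg·m/s.
Converting to MeV/c: p = 8.685 MeV/c ≈ 8.68 MeV/c.

8.68 MeV/c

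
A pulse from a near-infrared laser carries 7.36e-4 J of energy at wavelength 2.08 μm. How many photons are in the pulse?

Per-photon energy: E = 9.550e-20 J (from wavelength = 2.08 μm).
N = E_total / E_photon = 7.36e-4 J / 9.550e-20 J = 7.71e15.

7.71e15 photons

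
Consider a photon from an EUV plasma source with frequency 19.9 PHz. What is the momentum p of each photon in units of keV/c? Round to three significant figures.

0.0823 keV/c

Convert to SI: f = 19.9 PHz = 1.99e16 Hz.
Since p = hf/c for a photon, p = 4.398e-26 kg·m/s.
Converting to keV/c: p = 0.08230 keV/c ≈ 0.0823 keV/c.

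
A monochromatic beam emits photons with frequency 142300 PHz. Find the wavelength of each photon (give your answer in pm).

Use c = 2.99792458e8 m/s.
First convert: f = 142300 PHz = 1.423e20 Hz.
For a photon λ = c/f, so λ = 2.107e-12 m.
Converting to pm: λ = 2.107 pm ≈ 2.11 pm.

2.11 pm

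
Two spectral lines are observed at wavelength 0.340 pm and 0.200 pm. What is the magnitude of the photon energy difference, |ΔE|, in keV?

2550 keV

Using E = hc/λ: E₁ = 5.842e-13 J, E₂ = 9.932e-13 J.
|ΔE| = |5.842e-13 − 9.932e-13| = 4.09e-13 J = 2550 keV.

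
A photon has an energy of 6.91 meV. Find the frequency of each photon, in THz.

Take h = 6.62607015e-34 J·s, 1 eV = 1.602176634e-19 J.
In SI units: E = 6.91 meV = 1.1071e-21 J.
Since f = E/h for a photon, f = 1.671e12 Hz.
Converting to THz: f = 1.671 THz ≈ 1.67 THz.

1.67 THz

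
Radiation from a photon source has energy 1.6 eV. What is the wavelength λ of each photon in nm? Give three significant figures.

Convert to SI: E = 1.6 eV = 2.5635 × 10^-19 J.
Apply λ = hc/E: λ = 7.749 × 10^-7 m.
Converting to nm: λ = 774.9 nm ≈ 775 nm.

775 nm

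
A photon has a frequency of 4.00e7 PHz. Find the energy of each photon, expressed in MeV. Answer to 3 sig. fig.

165 MeV

First convert: f = 4.00e7 PHz = 4.00e22 Hz.
Since E = hf for a photon, E = 2.650e-11 J.
Converting to MeV: E = 165.4 MeV ≈ 165 MeV.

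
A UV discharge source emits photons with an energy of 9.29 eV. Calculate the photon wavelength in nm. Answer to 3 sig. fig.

133 nm

Take h = 6.62607015 × 10^-34 J·s, c = 2.99792458 × 10^8 m/s, 1 eV = 1.602176634 × 10^-19 J.
Convert to SI: E = 9.29 eV = 1.4884 × 10^-18 J.
Since λ = hc/E for a photon, λ = 1.335 × 10^-7 m.
Converting to nm: λ = 133.5 nm ≈ 133 nm.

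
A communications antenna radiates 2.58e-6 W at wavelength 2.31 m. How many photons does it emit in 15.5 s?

4.65e20 photons

Total energy: E_total = P·t = 2.58e-6 × 15.5 = 3.999e-5 J.
Per-photon energy: E = 8.599e-26 J.
N = E_total / E_photon = 4.65e20.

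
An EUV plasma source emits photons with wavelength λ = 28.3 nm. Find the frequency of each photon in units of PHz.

In SI units: λ = 28.3 nm = 2.83·10^-8 m.
The photon relation is f = c/λ, giving f = 1.059·10^16 Hz.
Converting to PHz: f = 10.59 PHz ≈ 10.6 PHz.

10.6 PHz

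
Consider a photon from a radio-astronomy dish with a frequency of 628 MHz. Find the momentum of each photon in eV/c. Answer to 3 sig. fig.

(h = 6.62607015·10^-34 J·s, c = 2.99792458·10^8 m/s, 1 eV = 1.602176634·10^-19 J.)
Convert to SI: f = 628 MHz = 6.28·10^8 Hz.
The photon relation is p = hf/c, giving p = 1.388·10^-33 kg·m/s.
Converting to eV/c: p = 2.597·10^-6 eV/c ≈ 2.60·10^-6 eV/c.

2.60·10^-6 eV/c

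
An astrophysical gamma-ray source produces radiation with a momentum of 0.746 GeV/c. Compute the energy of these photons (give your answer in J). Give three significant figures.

1.20 × 10^-10 J

First convert: p = 0.746 GeV/c = 3.9868 × 10^-19 kg·m/s.
Since E = pc for a photon, E = 1.195 × 10^-10 J.
So E ≈ 1.20 × 10^-10 J.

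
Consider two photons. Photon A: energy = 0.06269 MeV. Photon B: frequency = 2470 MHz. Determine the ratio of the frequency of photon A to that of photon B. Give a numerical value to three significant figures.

f_A = 1.516e19 Hz (from energy = 0.06269 MeV, via f = E/h).
f_B = 2.470e9 Hz (from frequency = 2470 MHz, via f given directly).
Ratio = 1.516e19 / 2.470e9 = 6.14e9.

6.14e9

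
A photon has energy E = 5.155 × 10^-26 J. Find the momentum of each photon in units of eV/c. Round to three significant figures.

3.22 × 10^-7 eV/c

Take c = 2.99792458 × 10^8 m/s, 1 eV = 1.602176634 × 10^-19 J.
The photon relation is p = E/c, giving p = 1.720 × 10^-34 kg·m/s.
Converting to eV/c: p = 3.217 × 10^-7 eV/c ≈ 3.22 × 10^-7 eV/c.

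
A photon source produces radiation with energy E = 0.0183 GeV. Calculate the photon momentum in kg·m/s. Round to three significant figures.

Use c = 2.99792458·10^8 m/s, 1 eV = 1.602176634·10^-19 J.
In SI units: E = 0.0183 GeV = 2.9320·10^-12 J.
Since p = E/c for a photon, p = 9.780·10^-21 kg·m/s.
So p ≈ 9.78·10^-21 kg·m/s.

9.78·10^-21 kg·m/s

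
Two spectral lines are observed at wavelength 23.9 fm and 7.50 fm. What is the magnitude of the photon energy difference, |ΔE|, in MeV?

113 MeV

Using E = hc/λ: E₁ = 8.311e-12 J, E₂ = 2.649e-11 J.
|ΔE| = |8.311e-12 − 2.649e-11| = 1.82e-11 J = 113 MeV.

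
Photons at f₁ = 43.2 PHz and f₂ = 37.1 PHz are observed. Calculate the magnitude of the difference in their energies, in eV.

Using E = hf: E₁ = 2.862e-17 J, E₂ = 2.458e-17 J.
|ΔE| = |2.862e-17 − 2.458e-17| = 4.04e-18 J = 25.2 eV.

25.2 eV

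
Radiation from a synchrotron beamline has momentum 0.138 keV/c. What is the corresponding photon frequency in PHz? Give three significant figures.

33.4 PHz

First convert: p = 0.138 keV/c = 7.3751e-26 kg·m/s.
Apply f = pc/h: f = 3.337e16 Hz.
Converting to PHz: f = 33.37 PHz ≈ 33.4 PHz.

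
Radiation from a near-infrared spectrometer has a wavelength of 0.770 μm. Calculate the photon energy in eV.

1.61 eV

Take h = 6.62607015e-34 J·s, c = 2.99792458e8 m/s, 1 eV = 1.602176634e-19 J.
Convert to SI: λ = 0.770 μm = 7.70e-7 m.
For a photon E = hc/λ, so E = 2.580e-19 J.
Converting to eV: E = 1.610 eV ≈ 1.61 eV.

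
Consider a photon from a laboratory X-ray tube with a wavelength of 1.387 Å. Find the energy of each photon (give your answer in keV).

8.94 keV

In SI units: λ = 1.387 Å = 1.387e-10 m.
Since E = hc/λ for a photon, E = 1.432e-15 J.
Converting to keV: E = 8.939 keV ≈ 8.94 keV.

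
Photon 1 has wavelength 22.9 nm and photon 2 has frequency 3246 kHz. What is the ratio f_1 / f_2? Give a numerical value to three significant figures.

f_1 = 1.309e16 Hz (from wavelength = 22.9 nm, via f = c/λ).
f_2 = 3.246e6 Hz (from frequency = 3246 kHz, via f given directly).
Ratio = 1.309e16 / 3.246e6 = 4.03e9.

4.03e9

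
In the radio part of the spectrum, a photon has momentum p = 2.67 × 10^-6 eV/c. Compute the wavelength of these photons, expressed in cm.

Use h = 6.62607015 × 10^-34 J·s, c = 2.99792458 × 10^8 m/s, 1 eV = 1.602176634 × 10^-19 J.
In SI units: p = 2.67 × 10^-6 eV/c = 1.4269 × 10^-33 kg·m/s.
For a photon λ = h/p, so λ = 0.4644 m.
Converting to cm: λ = 46.44 cm ≈ 46.4 cm.

46.4 cm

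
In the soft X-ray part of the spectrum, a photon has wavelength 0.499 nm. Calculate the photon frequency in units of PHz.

601 PHz

Use c = 2.99792458e8 m/s.
Convert to SI: λ = 0.499 nm = 4.99e-10 m.
For a photon f = c/λ, so f = 6.008e17 Hz.
Converting to PHz: f = 600.8 PHz ≈ 601 PHz.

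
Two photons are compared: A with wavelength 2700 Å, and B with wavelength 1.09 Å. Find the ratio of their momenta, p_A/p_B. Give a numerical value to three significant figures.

4.04e-4

p_A = 2.454e-27 kg·m/s (from wavelength = 2700 Å, via p = h/λ).
p_B = 6.079e-24 kg·m/s (from wavelength = 1.09 Å, via p = h/λ).
Ratio = 2.454e-27 / 6.079e-24 = 4.04e-4.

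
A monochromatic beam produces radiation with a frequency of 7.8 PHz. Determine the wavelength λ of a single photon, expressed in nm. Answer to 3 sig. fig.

(c = 2.99792458·10^8 m/s.)
First convert: f = 7.8 PHz = 7.8·10^15 Hz.
For a photon λ = c/f, so λ = 3.843·10^-8 m.
Converting to nm: λ = 38.43 nm ≈ 38.4 nm.

38.4 nm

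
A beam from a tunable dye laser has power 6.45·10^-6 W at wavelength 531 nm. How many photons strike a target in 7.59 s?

1.31·10^14 photons

Total energy: E_total = P·t = 6.45·10^-6 × 7.59 = 4.896·10^-5 J.
Per-photon energy: E = 3.741·10^-19 J.
N = E_total / E_photon = 1.31·10^14.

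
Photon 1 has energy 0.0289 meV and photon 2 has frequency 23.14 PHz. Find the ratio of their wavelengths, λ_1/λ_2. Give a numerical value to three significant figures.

3.31e6

λ_1 = 0.04290 m (from energy = 0.0289 meV, via λ = hc/E).
λ_2 = 1.296e-8 m (from frequency = 23.14 PHz, via λ = c/f).
Ratio = 0.04290 / 1.296e-8 = 3.31e6.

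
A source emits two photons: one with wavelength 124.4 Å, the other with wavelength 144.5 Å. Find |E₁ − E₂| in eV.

Using E = hc/λ: E₁ = 1.5968e-17 J, E₂ = 1.3747e-17 J.
|ΔE| = |1.5968e-17 − 1.3747e-17| = 2.22e-18 J = 13.9 eV.

13.9 eV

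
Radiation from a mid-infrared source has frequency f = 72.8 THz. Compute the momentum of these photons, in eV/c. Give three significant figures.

0.301 eV/c

Take h = 6.62607015·10^-34 J·s, c = 2.99792458·10^8 m/s, 1 eV = 1.602176634·10^-19 J.
Convert to SI: f = 72.8 THz = 7.28·10^13 Hz.
For a photon p = hf/c, so p = 1.609·10^-28 kg·m/s.
Converting to eV/c: p = 0.3011 eV/c ≈ 0.301 eV/c.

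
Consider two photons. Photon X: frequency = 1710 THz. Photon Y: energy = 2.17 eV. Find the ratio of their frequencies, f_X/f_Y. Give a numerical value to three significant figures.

3.26

f_X = 1.710e15 Hz (from frequency = 1710 THz, via f given directly).
f_Y = 5.247e14 Hz (from energy = 2.17 eV, via f = E/h).
Ratio = 1.710e15 / 5.247e14 = 3.26.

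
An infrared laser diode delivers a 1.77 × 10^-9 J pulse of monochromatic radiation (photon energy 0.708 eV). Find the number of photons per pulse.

Per-photon energy: E = 1.134 × 10^-19 J (from energy = 0.708 eV).
N = E_total / E_photon = 1.77 × 10^-9 J / 1.134 × 10^-19 J = 1.56 × 10^10.

1.56 × 10^10 photons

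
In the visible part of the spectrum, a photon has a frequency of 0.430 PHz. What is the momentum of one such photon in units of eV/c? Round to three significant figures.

(h = 6.62607015e-34 J·s, c = 2.99792458e8 m/s, 1 eV = 1.602176634e-19 J.)
In SI units: f = 0.430 PHz = 4.30e14 Hz.
Since p = hf/c for a photon, p = 9.504e-28 kg·m/s.
Converting to eV/c: p = 1.778 eV/c ≈ 1.78 eV/c.

1.78 eV/c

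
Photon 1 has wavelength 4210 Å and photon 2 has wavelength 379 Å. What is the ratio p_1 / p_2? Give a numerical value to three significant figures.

0.0900

p_1 = 1.574 × 10^-27 kg·m/s (from wavelength = 4210 Å, via p = h/λ).
p_2 = 1.748 × 10^-26 kg·m/s (from wavelength = 379 Å, via p = h/λ).
Ratio = 1.574 × 10^-27 / 1.748 × 10^-26 = 0.0900.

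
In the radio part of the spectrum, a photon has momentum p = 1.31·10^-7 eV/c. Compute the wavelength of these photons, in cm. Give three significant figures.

946 cm

In SI units: p = 1.31·10^-7 eV/c = 7.0010·10^-35 kg·m/s.
Since λ = h/p for a photon, λ = 9.464 m.
Converting to cm: λ = 946.4 cm ≈ 946 cm.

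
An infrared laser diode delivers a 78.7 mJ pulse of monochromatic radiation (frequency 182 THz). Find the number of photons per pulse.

Per-photon energy: E = 1.206 × 10^-19 J (from frequency = 182 THz).
N = E_total / E_photon = 0.0787 J / 1.206 × 10^-19 J = 6.53 × 10^17.

6.53 × 10^17 photons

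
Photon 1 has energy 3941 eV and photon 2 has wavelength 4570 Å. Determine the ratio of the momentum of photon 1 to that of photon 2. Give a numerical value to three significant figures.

p_1 = 2.106 × 10^-24 kg·m/s (from energy = 3941 eV, via p = E/c).
p_2 = 1.450 × 10^-27 kg·m/s (from wavelength = 4570 Å, via p = h/λ).
Ratio = 2.106 × 10^-24 / 1.450 × 10^-27 = 1450.

1450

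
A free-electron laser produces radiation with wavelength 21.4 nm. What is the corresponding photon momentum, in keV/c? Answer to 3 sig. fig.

Use h = 6.62607015 × 10^-34 J·s, c = 2.99792458 × 10^8 m/s, 1 eV = 1.602176634 × 10^-19 J.
Convert to SI: λ = 21.4 nm = 2.14 × 10^-8 m.
Since p = h/λ for a photon, p = 3.096 × 10^-26 kg·m/s.
Converting to keV/c: p = 0.05794 keV/c ≈ 0.0579 keV/c.

0.0579 keV/c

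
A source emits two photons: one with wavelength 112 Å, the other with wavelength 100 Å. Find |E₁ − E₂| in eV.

13.3 eV

Using E = hc/λ: E₁ = 1.774 × 10^-17 J, E₂ = 1.986 × 10^-17 J.
|ΔE| = |1.774 × 10^-17 − 1.986 × 10^-17| = 2.13 × 10^-18 J = 13.3 eV.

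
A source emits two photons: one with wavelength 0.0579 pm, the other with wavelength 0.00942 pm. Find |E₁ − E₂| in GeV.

Using E = hc/λ: E₁ = 3.431e-12 J, E₂ = 2.109e-11 J.
|ΔE| = |3.431e-12 − 2.109e-11| = 1.77e-11 J = 0.110 GeV.

0.110 GeV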